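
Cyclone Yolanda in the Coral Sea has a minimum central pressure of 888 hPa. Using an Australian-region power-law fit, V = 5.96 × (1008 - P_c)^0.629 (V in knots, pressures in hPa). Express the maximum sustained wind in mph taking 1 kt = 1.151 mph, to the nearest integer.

ΔP = 1008 − 888 = 120 hPa.
V ≈ 5.96 × 120^0.629 = 5.96 × 20.314 ≈ 121.074 kt.
121.074 × 1.151 ≈ 139.36 mph → 139 mph.

139 mph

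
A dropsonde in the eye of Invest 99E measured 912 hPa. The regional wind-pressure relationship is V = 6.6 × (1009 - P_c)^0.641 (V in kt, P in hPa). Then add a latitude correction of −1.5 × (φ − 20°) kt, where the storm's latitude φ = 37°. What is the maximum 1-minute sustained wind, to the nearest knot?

98 kt

ΔP = 1009 − 912 = 97 hPa.
97^0.641 ≈ 18.772.
V ≈ 6.6 × 18.772 ≈ 123.9 kt.
Latitude correction: −1.5 × (37 − 20) = -25.5 kt.
Corrected V ≈ 98.4 kt → 98 kt.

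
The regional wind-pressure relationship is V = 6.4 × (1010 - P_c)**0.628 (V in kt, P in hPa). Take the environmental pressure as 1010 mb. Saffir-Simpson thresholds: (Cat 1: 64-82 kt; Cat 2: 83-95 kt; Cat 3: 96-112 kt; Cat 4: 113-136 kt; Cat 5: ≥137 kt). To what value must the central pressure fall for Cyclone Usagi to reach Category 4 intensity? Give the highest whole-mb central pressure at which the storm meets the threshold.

Category 4 begins at V = 113 kt.
Required ΔP = (113/6.4)^(1/0.628) = 17.656^1.592 ≈ 96.72 mb.
P_c ≤ 1010 − 96.72 = 913.28, so the highest integer P_c is 913 mb.

913 mb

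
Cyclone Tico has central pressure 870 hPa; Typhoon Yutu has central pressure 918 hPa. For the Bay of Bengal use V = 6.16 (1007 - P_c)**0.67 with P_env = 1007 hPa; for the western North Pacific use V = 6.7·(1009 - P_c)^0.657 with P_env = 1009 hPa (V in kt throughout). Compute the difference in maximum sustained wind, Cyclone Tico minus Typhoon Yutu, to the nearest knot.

37 kt

Cyclone Tico: ΔP = 137; V ≈ 6.16 × 137^0.67 ≈ 166.41 kt.
Typhoon Yutu: ΔP = 91; V ≈ 6.7 × 91^0.657 ≈ 129.77 kt.
Difference ≈ 166.41 − 129.77 = 36.64 → 37 kt.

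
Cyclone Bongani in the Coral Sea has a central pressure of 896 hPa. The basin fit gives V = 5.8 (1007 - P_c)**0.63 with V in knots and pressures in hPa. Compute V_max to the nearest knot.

113 kt

ΔP = 1007 − 896 = 111 hPa.
111^0.63 ≈ 19.434.
V ≈ 5.8 × 19.434 ≈ 112.7 kt.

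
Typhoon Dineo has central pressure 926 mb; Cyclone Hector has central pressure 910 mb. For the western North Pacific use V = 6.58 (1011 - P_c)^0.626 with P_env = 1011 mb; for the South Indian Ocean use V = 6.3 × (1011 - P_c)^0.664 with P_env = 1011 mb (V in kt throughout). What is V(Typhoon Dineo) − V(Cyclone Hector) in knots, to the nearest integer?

-29 kt

Typhoon Dineo: ΔP = 85; V ≈ 6.58 × 85^0.626 ≈ 106.18 kt.
Cyclone Hector: ΔP = 101; V ≈ 6.3 × 101^0.664 ≈ 134.96 kt.
Difference ≈ 106.18 − 134.96 = -28.78 → -29 kt.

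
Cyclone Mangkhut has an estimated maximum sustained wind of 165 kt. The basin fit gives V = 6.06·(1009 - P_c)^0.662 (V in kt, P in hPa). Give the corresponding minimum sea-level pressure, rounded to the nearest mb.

862 mb

ΔP = (V / 6.06)^(1/0.662) = (165/6.06)^1.511.
165/6.06 = 27.228; 27.228^1.511 ≈ 147.13 mb.
P_c = 1009 − 147.13 = 861.87 ≈ 862 mb.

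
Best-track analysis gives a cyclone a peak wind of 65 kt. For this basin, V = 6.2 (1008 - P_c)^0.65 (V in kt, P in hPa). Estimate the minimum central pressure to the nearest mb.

ΔP = (V / 6.2)^(1/0.65) = (65/6.2)^1.538.
65/6.2 = 10.484; 10.484^1.538 ≈ 37.16 mb.
P_c = 1008 − 37.16 = 970.84 ≈ 971 mb.

971 mb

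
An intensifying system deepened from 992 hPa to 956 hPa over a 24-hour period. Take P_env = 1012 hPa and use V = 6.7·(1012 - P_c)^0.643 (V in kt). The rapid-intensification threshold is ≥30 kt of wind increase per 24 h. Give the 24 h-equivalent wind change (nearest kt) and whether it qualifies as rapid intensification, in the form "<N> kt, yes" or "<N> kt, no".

V₁: ΔP = 20, V ≈ 6.7 × 20^0.643 ≈ 45.99 kt.
V₂: ΔP = 56, V ≈ 6.7 × 56^0.643 ≈ 89.16 kt.
ΔV over 24 h = 43.17 kt → 24 h equivalent = 43.17 × 24/24 ≈ 43.17 kt.
43 kt ≥ 30 kt ⇒ rapid intensification.

43 kt, yes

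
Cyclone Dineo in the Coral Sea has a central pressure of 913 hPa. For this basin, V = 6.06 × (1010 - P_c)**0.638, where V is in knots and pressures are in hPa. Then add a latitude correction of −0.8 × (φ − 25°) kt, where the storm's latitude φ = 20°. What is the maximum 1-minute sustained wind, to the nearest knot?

116 kt

ΔP = 1010 − 913 = 97 hPa.
97^0.638 ≈ 18.517.
V ≈ 6.06 × 18.517 ≈ 112.2 kt.
Latitude correction: −0.8 × (20 − 25) = 4 kt.
Corrected V ≈ 116.2 kt → 116 kt.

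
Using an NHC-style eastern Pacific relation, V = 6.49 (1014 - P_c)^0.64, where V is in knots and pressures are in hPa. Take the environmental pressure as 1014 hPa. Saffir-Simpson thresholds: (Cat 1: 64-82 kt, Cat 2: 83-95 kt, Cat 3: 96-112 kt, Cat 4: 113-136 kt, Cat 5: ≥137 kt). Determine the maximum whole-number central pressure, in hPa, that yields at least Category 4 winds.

927 hPa

Category 4 begins at V = 113 kt.
Required ΔP = (113/6.49)^(1/0.64) = 17.411^1.562 ≈ 86.86 hPa.
P_c ≤ 1014 − 86.86 = 927.14, so the highest integer P_c is 927 hPa.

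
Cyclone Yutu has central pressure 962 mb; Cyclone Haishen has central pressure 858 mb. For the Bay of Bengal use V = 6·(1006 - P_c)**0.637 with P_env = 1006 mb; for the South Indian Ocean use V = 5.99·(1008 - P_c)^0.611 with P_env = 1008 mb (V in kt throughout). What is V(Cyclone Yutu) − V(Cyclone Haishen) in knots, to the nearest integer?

Cyclone Yutu: ΔP = 44; V ≈ 6 × 44^0.637 ≈ 66.84 kt.
Cyclone Haishen: ΔP = 150; V ≈ 5.99 × 150^0.611 ≈ 127.94 kt.
Difference ≈ 66.84 − 127.94 = -61.10 → -61 kt.

-61 kt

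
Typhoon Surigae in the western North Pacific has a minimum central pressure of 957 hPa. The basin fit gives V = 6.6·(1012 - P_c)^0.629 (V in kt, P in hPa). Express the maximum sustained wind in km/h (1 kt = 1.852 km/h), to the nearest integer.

152 km/h

ΔP = 1012 − 957 = 55 hPa.
V ≈ 6.6 × 55^0.629 = 6.6 × 12.436 ≈ 82.079 kt.
82.079 × 1.852 ≈ 152.01 km/h → 152 km/h.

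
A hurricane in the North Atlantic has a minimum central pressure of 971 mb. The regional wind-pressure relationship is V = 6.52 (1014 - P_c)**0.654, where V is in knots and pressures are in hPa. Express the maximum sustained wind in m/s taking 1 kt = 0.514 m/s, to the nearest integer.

ΔP = 1014 − 971 = 43 mb.
V ≈ 6.52 × 43^0.654 = 6.52 × 11.703 ≈ 76.302 kt.
76.302 × 0.514 ≈ 39.22 m/s → 39 m/s.

39 m/s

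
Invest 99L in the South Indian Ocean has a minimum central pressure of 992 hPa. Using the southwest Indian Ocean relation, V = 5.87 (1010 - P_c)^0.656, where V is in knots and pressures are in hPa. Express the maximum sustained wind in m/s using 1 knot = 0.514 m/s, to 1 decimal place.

ΔP = 1010 − 992 = 18 hPa.
V ≈ 5.87 × 18^0.656 = 5.87 × 6.660 ≈ 39.093 kt.
39.093 × 0.514 ≈ 20.09 m/s → 20.1 m/s.

20.1 m/s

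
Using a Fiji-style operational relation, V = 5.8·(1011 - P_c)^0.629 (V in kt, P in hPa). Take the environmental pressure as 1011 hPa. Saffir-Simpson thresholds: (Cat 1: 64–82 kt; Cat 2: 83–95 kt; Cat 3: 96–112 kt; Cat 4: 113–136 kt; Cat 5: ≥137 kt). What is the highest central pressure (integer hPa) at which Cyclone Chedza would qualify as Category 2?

942 hPa

Category 2 begins at V = 83 kt.
Required ΔP = (83/5.8)^(1/0.629) = 14.310^1.590 ≈ 68.75 hPa.
P_c ≤ 1011 − 68.75 = 942.25, so the highest integer P_c is 942 hPa.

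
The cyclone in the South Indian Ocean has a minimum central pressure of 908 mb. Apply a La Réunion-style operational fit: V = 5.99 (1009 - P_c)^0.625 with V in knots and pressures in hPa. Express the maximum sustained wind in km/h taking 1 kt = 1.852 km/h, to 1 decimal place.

198.5 km/h

ΔP = 1009 − 908 = 101 mb.
V ≈ 5.99 × 101^0.625 = 5.99 × 17.894 ≈ 107.183 kt.
107.183 × 1.852 ≈ 198.50 km/h → 198.5 km/h.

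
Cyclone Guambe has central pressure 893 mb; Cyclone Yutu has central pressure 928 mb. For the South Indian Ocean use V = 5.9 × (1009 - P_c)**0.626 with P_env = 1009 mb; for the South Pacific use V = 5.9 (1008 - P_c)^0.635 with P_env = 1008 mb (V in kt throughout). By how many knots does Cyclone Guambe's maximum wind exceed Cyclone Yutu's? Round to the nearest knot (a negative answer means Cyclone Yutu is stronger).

Cyclone Guambe: ΔP = 116; V ≈ 5.9 × 116^0.626 ≈ 115.67 kt.
Cyclone Yutu: ΔP = 80; V ≈ 5.9 × 80^0.635 ≈ 95.35 kt.
Difference ≈ 115.67 − 95.35 = 20.32 → 20 kt.

20 kt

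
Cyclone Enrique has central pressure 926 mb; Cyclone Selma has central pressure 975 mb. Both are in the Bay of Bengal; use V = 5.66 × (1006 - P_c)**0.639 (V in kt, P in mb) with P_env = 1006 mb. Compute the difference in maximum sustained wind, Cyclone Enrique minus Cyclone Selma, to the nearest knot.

42 kt

Cyclone Enrique: ΔP = 80; V ≈ 5.66 × 80^0.639 ≈ 93.09 kt.
Cyclone Selma: ΔP = 31; V ≈ 5.66 × 31^0.639 ≈ 50.79 kt.
Difference ≈ 93.09 − 50.79 = 42.30 → 42 kt.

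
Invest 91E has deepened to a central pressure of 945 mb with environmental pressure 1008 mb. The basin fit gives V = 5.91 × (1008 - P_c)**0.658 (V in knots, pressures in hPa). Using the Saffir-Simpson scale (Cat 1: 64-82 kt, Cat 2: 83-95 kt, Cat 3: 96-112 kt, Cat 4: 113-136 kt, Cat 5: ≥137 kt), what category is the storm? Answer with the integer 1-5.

2

ΔP = 1008 − 945 = 63 mb.
V ≈ 5.91 × 63^0.658 = 5.91 × 15.27 ≈ 90 kt.
90 kt falls in the Category 2 band.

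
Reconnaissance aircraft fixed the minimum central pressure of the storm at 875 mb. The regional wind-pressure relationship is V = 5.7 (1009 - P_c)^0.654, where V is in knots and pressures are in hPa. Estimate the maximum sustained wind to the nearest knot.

ΔP = 1009 − 875 = 134 mb.
134^0.654 ≈ 24.611.
V ≈ 5.7 × 24.611 ≈ 140.3 kt.

140 kt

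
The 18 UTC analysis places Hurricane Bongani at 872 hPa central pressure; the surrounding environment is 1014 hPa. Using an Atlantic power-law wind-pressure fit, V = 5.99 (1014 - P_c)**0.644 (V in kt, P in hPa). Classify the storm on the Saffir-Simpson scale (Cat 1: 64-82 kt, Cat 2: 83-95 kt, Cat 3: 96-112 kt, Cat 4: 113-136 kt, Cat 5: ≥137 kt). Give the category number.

5

ΔP = 1014 − 872 = 142 hPa.
V ≈ 5.99 × 142^0.644 = 5.99 × 24.33 ≈ 146 kt.
146 kt falls in the Category 5 band.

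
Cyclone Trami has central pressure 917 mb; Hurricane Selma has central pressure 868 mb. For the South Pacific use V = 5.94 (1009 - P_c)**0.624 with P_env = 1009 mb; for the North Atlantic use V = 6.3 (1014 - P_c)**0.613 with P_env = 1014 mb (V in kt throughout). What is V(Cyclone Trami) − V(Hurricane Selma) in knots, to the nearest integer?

-34 kt

Cyclone Trami: ΔP = 92; V ≈ 5.94 × 92^0.624 ≈ 99.81 kt.
Hurricane Selma: ΔP = 146; V ≈ 6.3 × 146^0.613 ≈ 133.69 kt.
Difference ≈ 99.81 − 133.69 = -33.88 → -34 kt.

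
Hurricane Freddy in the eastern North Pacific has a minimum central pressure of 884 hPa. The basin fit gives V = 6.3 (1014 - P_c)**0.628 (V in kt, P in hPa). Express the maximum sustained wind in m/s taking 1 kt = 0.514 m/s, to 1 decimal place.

ΔP = 1014 − 884 = 130 hPa.
V ≈ 6.3 × 130^0.628 = 6.3 × 21.260 ≈ 133.936 kt.
133.936 × 0.514 ≈ 68.84 m/s → 68.8 m/s.

68.8 m/s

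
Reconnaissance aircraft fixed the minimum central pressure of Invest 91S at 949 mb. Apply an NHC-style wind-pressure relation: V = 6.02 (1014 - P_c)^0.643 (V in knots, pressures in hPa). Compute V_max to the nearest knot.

ΔP = 1014 − 949 = 65 mb.
65^0.643 ≈ 14.645.
V ≈ 6.02 × 14.645 ≈ 88.2 kt.

88 kt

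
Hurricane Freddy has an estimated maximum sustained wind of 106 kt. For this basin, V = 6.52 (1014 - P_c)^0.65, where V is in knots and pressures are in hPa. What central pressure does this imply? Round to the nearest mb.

ΔP = (V / 6.52)^(1/0.65) = (106/6.52)^1.538.
106/6.52 = 16.258; 16.258^1.538 ≈ 72.97 mb.
P_c = 1014 − 72.97 = 941.03 ≈ 941 mb.

941 mb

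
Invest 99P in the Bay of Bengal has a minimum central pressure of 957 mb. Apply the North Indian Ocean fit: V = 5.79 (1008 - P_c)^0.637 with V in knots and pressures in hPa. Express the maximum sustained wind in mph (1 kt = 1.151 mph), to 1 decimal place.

81.6 mph

ΔP = 1008 − 957 = 51 mb.
V ≈ 5.79 × 51^0.637 = 5.79 × 12.238 ≈ 70.860 kt.
70.860 × 1.151 ≈ 81.56 mph → 81.6 mph.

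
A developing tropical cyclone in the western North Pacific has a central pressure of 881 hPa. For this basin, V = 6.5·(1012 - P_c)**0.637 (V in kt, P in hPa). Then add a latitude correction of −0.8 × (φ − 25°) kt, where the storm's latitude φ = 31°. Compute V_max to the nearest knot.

140 kt

ΔP = 1012 − 881 = 131 hPa.
131^0.637 ≈ 22.320.
V ≈ 6.5 × 22.320 ≈ 145.1 kt.
Latitude correction: −0.8 × (31 − 25) = -4.8 kt.
Corrected V ≈ 140.3 kt → 140 kt.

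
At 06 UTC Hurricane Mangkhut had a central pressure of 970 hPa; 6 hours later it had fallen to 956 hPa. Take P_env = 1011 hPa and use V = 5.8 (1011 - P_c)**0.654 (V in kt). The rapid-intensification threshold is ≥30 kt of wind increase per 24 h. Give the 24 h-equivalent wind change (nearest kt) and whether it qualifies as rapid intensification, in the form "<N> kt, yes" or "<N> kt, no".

56 kt, yes

V₁: ΔP = 41, V ≈ 5.8 × 41^0.654 ≈ 65.79 kt.
V₂: ΔP = 55, V ≈ 5.8 × 55^0.654 ≈ 79.73 kt.
ΔV over 6 h = 13.94 kt → 24 h equivalent = 13.94 × 24/6 ≈ 55.76 kt.
56 kt ≥ 30 kt ⇒ rapid intensification.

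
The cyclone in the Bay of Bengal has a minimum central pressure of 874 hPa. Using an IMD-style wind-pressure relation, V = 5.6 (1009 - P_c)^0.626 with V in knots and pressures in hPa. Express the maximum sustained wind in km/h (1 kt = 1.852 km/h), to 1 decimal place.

223.6 km/h

ΔP = 1009 − 874 = 135 hPa.
V ≈ 5.6 × 135^0.626 = 5.6 × 21.557 ≈ 120.719 kt.
120.719 × 1.852 ≈ 223.57 km/h → 223.6 km/h.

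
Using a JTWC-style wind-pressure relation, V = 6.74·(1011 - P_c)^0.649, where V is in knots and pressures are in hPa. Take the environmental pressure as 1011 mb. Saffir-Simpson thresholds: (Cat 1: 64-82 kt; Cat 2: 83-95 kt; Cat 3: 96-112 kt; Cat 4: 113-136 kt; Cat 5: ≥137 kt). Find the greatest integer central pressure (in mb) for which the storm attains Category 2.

963 mb

Category 2 begins at V = 83 kt.
Required ΔP = (83/6.74)^(1/0.649) = 12.315^1.541 ≈ 47.88 mb.
P_c ≤ 1011 − 47.88 = 963.12, so the highest integer P_c is 963 mb.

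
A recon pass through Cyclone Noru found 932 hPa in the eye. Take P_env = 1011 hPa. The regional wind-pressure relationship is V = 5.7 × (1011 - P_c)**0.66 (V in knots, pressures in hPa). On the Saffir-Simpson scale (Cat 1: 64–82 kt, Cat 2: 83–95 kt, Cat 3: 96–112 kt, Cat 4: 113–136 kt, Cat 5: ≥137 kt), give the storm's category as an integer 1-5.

ΔP = 1011 − 932 = 79 hPa.
V ≈ 5.7 × 79^0.66 = 5.7 × 17.88 ≈ 102 kt.
102 kt falls in the Category 3 band.

3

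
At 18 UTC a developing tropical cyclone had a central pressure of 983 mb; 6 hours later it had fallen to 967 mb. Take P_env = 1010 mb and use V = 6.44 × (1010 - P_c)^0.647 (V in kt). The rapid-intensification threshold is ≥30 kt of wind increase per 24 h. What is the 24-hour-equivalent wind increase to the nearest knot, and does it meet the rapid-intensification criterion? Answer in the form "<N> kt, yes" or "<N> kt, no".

76 kt, yes

V₁: ΔP = 27, V ≈ 6.44 × 27^0.647 ≈ 54.32 kt.
V₂: ΔP = 43, V ≈ 6.44 × 43^0.647 ≈ 73.41 kt.
ΔV over 6 h = 19.09 kt → 24 h equivalent = 19.09 × 24/6 ≈ 76.36 kt.
76 kt ≥ 30 kt ⇒ rapid intensification.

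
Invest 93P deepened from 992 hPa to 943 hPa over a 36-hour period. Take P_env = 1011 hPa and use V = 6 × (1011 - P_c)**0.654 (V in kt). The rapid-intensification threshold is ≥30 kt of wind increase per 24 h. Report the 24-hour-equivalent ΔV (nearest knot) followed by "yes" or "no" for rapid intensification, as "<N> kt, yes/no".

36 kt, yes

V₁: ΔP = 19, V ≈ 6 × 19^0.654 ≈ 41.16 kt.
V₂: ΔP = 68, V ≈ 6 × 68^0.654 ≈ 94.76 kt.
ΔV over 36 h = 53.60 kt → 24 h equivalent = 53.60 × 24/36 ≈ 35.73 kt.
36 kt ≥ 30 kt ⇒ rapid intensification.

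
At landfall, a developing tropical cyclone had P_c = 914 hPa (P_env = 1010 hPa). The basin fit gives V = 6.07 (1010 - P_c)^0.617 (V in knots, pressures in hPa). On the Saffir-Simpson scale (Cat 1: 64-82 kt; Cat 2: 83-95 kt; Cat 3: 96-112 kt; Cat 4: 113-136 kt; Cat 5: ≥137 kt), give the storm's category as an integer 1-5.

ΔP = 1010 − 914 = 96 hPa.
V ≈ 6.07 × 96^0.617 = 6.07 × 16.71 ≈ 101 kt.
101 kt falls in the Category 3 band.

3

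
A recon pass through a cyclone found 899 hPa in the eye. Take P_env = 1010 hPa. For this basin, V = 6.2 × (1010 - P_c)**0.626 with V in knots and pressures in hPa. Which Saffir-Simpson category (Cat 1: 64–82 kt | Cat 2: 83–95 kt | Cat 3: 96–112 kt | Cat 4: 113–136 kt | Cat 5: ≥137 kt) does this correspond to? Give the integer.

ΔP = 1010 − 899 = 111 hPa.
V ≈ 6.2 × 111^0.626 = 6.2 × 19.07 ≈ 118 kt.
118 kt falls in the Category 4 band.

4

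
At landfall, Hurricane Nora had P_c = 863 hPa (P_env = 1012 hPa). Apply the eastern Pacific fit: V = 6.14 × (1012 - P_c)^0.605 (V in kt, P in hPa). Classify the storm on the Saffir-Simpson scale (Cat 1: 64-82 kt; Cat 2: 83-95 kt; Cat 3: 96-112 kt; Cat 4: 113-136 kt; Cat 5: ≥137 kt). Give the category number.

ΔP = 1012 − 863 = 149 hPa.
V ≈ 6.14 × 149^0.605 = 6.14 × 20.64 ≈ 127 kt.
127 kt falls in the Category 4 band.

4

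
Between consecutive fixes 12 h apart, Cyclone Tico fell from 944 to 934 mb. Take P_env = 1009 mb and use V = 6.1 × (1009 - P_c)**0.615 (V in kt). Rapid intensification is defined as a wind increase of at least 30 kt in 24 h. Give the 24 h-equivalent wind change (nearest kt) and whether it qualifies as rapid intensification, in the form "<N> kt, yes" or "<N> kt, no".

15 kt, no

V₁: ΔP = 65, V ≈ 6.1 × 65^0.615 ≈ 79.48 kt.
V₂: ΔP = 75, V ≈ 6.1 × 75^0.615 ≈ 86.79 kt.
ΔV over 12 h = 7.31 kt → 24 h equivalent = 7.31 × 24/12 ≈ 14.62 kt.
15 kt < 30 kt ⇒ not rapid intensification.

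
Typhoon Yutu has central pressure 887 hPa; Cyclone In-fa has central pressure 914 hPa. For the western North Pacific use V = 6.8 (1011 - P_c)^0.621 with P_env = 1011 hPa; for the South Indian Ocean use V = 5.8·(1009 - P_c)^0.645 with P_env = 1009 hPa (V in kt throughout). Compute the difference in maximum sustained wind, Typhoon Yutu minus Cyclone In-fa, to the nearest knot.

Typhoon Yutu: ΔP = 124; V ≈ 6.8 × 124^0.621 ≈ 135.68 kt.
Cyclone In-fa: ΔP = 95; V ≈ 5.8 × 95^0.645 ≈ 109.41 kt.
Difference ≈ 135.68 − 109.41 = 26.27 → 26 kt.

26 kt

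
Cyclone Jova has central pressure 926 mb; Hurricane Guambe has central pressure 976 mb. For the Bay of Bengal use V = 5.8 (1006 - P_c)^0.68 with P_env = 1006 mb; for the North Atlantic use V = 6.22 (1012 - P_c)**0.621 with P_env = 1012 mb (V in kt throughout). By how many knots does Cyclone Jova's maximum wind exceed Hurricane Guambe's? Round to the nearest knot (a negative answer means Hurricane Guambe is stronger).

57 kt

Cyclone Jova: ΔP = 80; V ≈ 5.8 × 80^0.68 ≈ 114.16 kt.
Hurricane Guambe: ΔP = 36; V ≈ 6.22 × 36^0.621 ≈ 57.58 kt.
Difference ≈ 114.16 − 57.58 = 56.58 → 57 kt.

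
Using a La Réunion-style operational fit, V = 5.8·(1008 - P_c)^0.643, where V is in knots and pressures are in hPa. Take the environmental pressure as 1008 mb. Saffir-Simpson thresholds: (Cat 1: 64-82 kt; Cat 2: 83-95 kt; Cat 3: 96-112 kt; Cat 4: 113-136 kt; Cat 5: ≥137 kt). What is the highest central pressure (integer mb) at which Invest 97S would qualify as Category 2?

Category 2 begins at V = 83 kt.
Required ΔP = (83/5.8)^(1/0.643) = 14.310^1.555 ≈ 62.70 mb.
P_c ≤ 1008 − 62.70 = 945.30, so the highest integer P_c is 945 mb.

945 mb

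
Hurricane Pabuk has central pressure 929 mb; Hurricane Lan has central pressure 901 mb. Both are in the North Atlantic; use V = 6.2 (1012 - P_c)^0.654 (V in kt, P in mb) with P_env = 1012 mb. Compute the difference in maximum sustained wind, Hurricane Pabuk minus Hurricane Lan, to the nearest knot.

Hurricane Pabuk: ΔP = 83; V ≈ 6.2 × 83^0.654 ≈ 111.55 kt.
Hurricane Lan: ΔP = 111; V ≈ 6.2 × 111^0.654 ≈ 134.91 kt.
Difference ≈ 111.55 − 134.91 = -23.36 → -23 kt.

-23 kt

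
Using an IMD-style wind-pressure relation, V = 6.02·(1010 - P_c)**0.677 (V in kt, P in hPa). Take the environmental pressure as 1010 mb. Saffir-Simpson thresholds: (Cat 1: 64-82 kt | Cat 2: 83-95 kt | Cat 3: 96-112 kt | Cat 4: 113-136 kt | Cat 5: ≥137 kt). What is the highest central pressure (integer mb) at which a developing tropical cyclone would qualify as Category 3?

Category 3 begins at V = 96 kt.
Required ΔP = (96/6.02)^(1/0.677) = 15.947^1.477 ≈ 59.77 mb.
P_c ≤ 1010 − 59.77 = 950.23, so the highest integer P_c is 950 mb.

950 mb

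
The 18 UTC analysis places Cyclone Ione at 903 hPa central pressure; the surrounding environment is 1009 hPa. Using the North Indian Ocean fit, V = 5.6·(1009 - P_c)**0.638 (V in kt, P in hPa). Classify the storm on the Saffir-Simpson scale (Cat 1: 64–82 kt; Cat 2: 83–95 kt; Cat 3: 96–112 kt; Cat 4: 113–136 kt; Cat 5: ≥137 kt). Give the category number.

ΔP = 1009 − 903 = 106 hPa.
V ≈ 5.6 × 106^0.638 = 5.6 × 19.59 ≈ 110 kt.
110 kt falls in the Category 3 band.

3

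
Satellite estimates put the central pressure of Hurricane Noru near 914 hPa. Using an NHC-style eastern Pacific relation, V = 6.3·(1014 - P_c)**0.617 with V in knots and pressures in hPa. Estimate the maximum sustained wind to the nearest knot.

108 kt

ΔP = 1014 − 914 = 100 hPa.
100^0.617 ≈ 17.140.
V ≈ 6.3 × 17.140 ≈ 108.0 kt.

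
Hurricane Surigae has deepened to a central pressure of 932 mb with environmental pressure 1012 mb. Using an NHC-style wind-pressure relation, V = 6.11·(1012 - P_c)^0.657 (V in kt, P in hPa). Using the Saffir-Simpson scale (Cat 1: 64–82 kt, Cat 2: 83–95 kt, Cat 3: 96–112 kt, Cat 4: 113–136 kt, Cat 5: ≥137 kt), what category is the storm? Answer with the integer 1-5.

3

ΔP = 1012 − 932 = 80 mb.
V ≈ 6.11 × 80^0.657 = 6.11 × 17.80 ≈ 109 kt.
109 kt falls in the Category 3 band.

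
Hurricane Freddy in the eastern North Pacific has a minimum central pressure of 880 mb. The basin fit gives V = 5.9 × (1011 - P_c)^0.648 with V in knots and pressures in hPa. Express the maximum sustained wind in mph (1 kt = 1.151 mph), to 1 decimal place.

ΔP = 1011 − 880 = 131 mb.
V ≈ 5.9 × 131^0.648 = 5.9 × 23.550 ≈ 138.945 kt.
138.945 × 1.151 ≈ 159.93 mph → 159.9 mph.

159.9 mph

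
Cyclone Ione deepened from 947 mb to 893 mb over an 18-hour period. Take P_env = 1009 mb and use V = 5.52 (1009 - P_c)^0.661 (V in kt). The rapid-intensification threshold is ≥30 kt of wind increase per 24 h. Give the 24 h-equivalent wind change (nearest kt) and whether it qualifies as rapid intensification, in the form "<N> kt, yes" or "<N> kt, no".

V₁: ΔP = 62, V ≈ 5.52 × 62^0.661 ≈ 84.47 kt.
V₂: ΔP = 116, V ≈ 5.52 × 116^0.661 ≈ 127.80 kt.
ΔV over 18 h = 43.33 kt → 24 h equivalent = 43.33 × 24/18 ≈ 57.77 kt.
58 kt ≥ 30 kt ⇒ rapid intensification.

58 kt, yes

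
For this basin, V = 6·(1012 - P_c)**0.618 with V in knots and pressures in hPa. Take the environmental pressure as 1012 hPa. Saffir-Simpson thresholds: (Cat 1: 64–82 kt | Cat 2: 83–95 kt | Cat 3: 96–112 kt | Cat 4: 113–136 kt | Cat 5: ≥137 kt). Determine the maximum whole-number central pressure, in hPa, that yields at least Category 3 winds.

923 hPa

Category 3 begins at V = 96 kt.
Required ΔP = (96/6)^(1/0.618) = 16.000^1.618 ≈ 88.80 hPa.
P_c ≤ 1012 − 88.80 = 923.20, so the highest integer P_c is 923 hPa.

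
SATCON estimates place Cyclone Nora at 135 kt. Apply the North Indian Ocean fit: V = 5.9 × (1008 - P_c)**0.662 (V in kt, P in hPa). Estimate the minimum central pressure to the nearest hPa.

895 hPa

ΔP = (V / 5.9)^(1/0.662) = (135/5.9)^1.511.
135/5.9 = 22.881; 22.881^1.511 ≈ 113.14 hPa.
P_c = 1008 − 113.14 = 894.86 ≈ 895 hPa.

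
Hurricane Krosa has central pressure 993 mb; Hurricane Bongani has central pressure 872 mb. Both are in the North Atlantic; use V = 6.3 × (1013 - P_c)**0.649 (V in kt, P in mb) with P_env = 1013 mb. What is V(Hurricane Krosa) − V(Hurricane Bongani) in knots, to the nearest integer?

Hurricane Krosa: ΔP = 20; V ≈ 6.3 × 20^0.649 ≈ 44.03 kt.
Hurricane Bongani: ΔP = 141; V ≈ 6.3 × 141^0.649 ≈ 156.38 kt.
Difference ≈ 44.03 − 156.38 = -112.35 → -112 kt.

-112 kt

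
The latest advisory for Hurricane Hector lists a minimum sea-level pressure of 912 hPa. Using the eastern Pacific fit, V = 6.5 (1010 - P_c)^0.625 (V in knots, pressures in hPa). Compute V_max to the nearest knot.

114 kt

ΔP = 1010 − 912 = 98 hPa.
98^0.625 ≈ 17.560.
V ≈ 6.5 × 17.560 ≈ 114.1 kt.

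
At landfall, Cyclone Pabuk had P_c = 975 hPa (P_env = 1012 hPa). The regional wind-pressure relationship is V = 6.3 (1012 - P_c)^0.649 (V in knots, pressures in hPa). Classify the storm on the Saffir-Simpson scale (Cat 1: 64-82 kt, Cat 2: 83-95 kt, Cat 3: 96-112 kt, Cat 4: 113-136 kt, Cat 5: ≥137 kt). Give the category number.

1

ΔP = 1012 − 975 = 37 hPa.
V ≈ 6.3 × 37^0.649 = 6.3 × 10.42 ≈ 66 kt.
66 kt falls in the Category 1 band.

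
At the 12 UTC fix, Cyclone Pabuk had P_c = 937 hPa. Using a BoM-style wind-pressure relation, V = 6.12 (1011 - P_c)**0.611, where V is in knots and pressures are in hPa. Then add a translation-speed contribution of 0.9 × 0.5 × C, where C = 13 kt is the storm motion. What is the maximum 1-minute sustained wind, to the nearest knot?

ΔP = 1011 − 937 = 74 hPa.
74^0.611 ≈ 13.871.
V ≈ 6.12 × 13.871 ≈ 84.9 kt.
Translation term: 0.9 × 0.5 × 13 = 5.85 kt.
Corrected V ≈ 90.75 kt → 91 kt.

91 kt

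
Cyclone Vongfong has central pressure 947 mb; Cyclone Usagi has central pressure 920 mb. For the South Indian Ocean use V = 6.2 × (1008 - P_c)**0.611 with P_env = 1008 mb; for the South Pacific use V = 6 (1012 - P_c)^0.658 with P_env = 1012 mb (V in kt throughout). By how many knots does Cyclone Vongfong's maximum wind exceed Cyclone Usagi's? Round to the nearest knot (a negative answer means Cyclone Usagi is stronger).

-41 kt

Cyclone Vongfong: ΔP = 61; V ≈ 6.2 × 61^0.611 ≈ 76.42 kt.
Cyclone Usagi: ΔP = 92; V ≈ 6 × 92^0.658 ≈ 117.58 kt.
Difference ≈ 76.42 − 117.58 = -41.16 → -41 kt.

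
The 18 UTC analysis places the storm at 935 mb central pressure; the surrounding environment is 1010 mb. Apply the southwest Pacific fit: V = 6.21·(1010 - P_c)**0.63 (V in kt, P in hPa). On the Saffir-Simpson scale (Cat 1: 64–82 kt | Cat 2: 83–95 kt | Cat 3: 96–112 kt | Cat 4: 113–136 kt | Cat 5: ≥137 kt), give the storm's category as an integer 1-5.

2

ΔP = 1010 − 935 = 75 mb.
V ≈ 6.21 × 75^0.63 = 6.21 × 15.18 ≈ 94 kt.
94 kt falls in the Category 2 band.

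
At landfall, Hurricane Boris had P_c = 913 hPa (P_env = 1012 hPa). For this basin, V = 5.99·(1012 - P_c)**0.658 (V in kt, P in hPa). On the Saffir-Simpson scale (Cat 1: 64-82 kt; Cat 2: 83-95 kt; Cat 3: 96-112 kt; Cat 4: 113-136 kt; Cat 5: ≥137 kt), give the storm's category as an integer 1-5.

ΔP = 1012 − 913 = 99 hPa.
V ≈ 5.99 × 99^0.658 = 5.99 × 20.56 ≈ 123 kt.
123 kt falls in the Category 4 band.

4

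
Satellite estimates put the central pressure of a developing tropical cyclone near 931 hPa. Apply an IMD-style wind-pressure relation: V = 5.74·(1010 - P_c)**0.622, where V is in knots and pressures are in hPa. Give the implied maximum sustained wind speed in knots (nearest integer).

ΔP = 1010 − 931 = 79 hPa.
79^0.622 ≈ 15.147.
V ≈ 5.74 × 15.147 ≈ 86.9 kt.

87 kt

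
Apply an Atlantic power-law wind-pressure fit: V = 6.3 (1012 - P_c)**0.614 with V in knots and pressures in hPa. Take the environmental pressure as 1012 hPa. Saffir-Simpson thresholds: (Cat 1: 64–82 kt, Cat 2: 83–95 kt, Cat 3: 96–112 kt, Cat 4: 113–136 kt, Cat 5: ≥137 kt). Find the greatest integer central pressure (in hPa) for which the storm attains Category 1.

968 hPa

Category 1 begins at V = 64 kt.
Required ΔP = (64/6.3)^(1/0.614) = 10.159^1.629 ≈ 43.63 hPa.
P_c ≤ 1012 − 43.63 = 968.37, so the highest integer P_c is 968 hPa.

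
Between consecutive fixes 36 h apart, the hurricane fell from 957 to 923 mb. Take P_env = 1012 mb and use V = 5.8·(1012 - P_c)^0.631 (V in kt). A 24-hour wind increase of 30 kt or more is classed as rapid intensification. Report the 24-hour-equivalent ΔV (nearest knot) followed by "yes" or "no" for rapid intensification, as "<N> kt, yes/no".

17 kt, no

V₁: ΔP = 55, V ≈ 5.8 × 55^0.631 ≈ 72.71 kt.
V₂: ΔP = 89, V ≈ 5.8 × 89^0.631 ≈ 98.51 kt.
ΔV over 36 h = 25.80 kt → 24 h equivalent = 25.80 × 24/36 ≈ 17.20 kt.
17 kt < 30 kt ⇒ not rapid intensification.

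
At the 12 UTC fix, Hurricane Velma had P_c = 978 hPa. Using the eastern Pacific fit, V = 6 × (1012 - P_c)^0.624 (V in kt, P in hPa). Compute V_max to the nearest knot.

54 kt

ΔP = 1012 − 978 = 34 hPa.
34^0.624 ≈ 9.029.
V ≈ 6 × 9.029 ≈ 54.2 kt.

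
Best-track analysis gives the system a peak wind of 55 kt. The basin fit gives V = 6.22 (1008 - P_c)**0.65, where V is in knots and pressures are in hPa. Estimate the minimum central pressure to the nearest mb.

979 mb

ΔP = (V / 6.22)^(1/0.65) = (55/6.22)^1.538.
55/6.22 = 8.842; 8.842^1.538 ≈ 28.59 mb.
P_c = 1008 − 28.59 = 979.41 ≈ 979 mb.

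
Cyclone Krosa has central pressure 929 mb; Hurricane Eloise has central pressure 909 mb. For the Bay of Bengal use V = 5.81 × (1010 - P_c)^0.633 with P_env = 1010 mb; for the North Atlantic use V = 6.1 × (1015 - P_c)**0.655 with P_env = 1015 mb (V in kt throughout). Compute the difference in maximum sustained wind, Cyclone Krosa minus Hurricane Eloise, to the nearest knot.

-36 kt

Cyclone Krosa: ΔP = 81; V ≈ 5.81 × 81^0.633 ≈ 93.81 kt.
Hurricane Eloise: ΔP = 106; V ≈ 6.1 × 106^0.655 ≈ 129.39 kt.
Difference ≈ 93.81 − 129.39 = -35.58 → -36 kt.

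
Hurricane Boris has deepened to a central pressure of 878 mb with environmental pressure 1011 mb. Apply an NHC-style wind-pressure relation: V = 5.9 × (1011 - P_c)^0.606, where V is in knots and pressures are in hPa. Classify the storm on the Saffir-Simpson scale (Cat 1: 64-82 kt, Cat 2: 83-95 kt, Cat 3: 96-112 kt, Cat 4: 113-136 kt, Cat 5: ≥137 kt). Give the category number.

ΔP = 1011 − 878 = 133 mb.
V ≈ 5.9 × 133^0.606 = 5.9 × 19.37 ≈ 114 kt.
114 kt falls in the Category 4 band.

4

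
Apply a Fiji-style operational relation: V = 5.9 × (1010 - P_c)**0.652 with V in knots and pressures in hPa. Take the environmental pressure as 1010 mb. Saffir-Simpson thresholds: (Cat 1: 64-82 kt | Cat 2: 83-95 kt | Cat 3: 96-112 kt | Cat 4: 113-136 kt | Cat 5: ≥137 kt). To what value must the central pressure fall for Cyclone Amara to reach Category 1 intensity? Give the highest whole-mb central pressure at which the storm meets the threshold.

Category 1 begins at V = 64 kt.
Required ΔP = (64/5.9)^(1/0.652) = 10.847^1.534 ≈ 38.72 mb.
P_c ≤ 1010 − 38.72 = 971.28, so the highest integer P_c is 971 mb.

971 mb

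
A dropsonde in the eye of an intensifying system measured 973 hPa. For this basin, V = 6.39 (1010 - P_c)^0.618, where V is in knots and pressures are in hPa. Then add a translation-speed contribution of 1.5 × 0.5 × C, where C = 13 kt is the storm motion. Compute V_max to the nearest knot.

ΔP = 1010 − 973 = 37 hPa.
37^0.618 ≈ 9.314.
V ≈ 6.39 × 9.314 ≈ 59.5 kt.
Translation term: 1.5 × 0.5 × 13 = 9.75 kt.
Corrected V ≈ 69.25 kt → 69 kt.

69 kt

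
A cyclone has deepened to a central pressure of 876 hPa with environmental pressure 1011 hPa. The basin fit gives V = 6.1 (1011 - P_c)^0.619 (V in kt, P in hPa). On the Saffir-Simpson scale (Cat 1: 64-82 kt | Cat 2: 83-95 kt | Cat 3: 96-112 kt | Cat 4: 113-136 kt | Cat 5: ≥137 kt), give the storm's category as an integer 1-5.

4

ΔP = 1011 − 876 = 135 hPa.
V ≈ 6.1 × 135^0.619 = 6.1 × 20.83 ≈ 127 kt.
127 kt falls in the Category 4 band.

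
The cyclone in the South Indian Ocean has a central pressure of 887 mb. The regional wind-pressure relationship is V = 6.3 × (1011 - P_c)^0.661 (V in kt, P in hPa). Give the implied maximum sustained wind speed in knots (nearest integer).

ΔP = 1011 − 887 = 124 mb.
124^0.661 ≈ 24.196.
V ≈ 6.3 × 24.196 ≈ 152.4 kt.

152 kt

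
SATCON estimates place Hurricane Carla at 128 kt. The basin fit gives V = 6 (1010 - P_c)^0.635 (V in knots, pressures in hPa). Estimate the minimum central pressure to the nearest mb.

886 mb

ΔP = (V / 6)^(1/0.635) = (128/6)^1.575.
128/6 = 21.333; 21.333^1.575 ≈ 123.88 mb.
P_c = 1010 − 123.88 = 886.12 ≈ 886 mb.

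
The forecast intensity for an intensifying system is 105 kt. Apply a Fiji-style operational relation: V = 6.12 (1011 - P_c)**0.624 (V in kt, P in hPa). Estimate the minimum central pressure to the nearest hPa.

916 hPa

ΔP = (V / 6.12)^(1/0.624) = (105/6.12)^1.603.
105/6.12 = 17.157; 17.157^1.603 ≈ 95.12 hPa.
P_c = 1011 − 95.12 = 915.88 ≈ 916 hPa.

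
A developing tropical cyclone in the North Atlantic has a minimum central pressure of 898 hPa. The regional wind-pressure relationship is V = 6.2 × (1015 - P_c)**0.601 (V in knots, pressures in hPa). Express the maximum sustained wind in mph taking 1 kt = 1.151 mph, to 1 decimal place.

124.9 mph

ΔP = 1015 − 898 = 117 hPa.
V ≈ 6.2 × 117^0.601 = 6.2 × 17.498 ≈ 108.485 kt.
108.485 × 1.151 ≈ 124.87 mph → 124.9 mph.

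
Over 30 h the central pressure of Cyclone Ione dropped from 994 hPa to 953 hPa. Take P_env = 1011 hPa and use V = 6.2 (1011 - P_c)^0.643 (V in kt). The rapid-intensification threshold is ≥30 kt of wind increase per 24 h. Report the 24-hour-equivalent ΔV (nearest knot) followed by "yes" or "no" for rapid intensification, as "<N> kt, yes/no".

V₁: ΔP = 17, V ≈ 6.2 × 17^0.643 ≈ 38.33 kt.
V₂: ΔP = 58, V ≈ 6.2 × 58^0.643 ≈ 84.39 kt.
ΔV over 30 h = 46.06 kt → 24 h equivalent = 46.06 × 24/30 ≈ 36.85 kt.
37 kt ≥ 30 kt ⇒ rapid intensification.

37 kt, yes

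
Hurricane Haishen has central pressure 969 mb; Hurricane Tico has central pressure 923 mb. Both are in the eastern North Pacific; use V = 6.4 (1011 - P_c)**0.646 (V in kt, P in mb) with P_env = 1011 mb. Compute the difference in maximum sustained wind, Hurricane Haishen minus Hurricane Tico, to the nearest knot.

Hurricane Haishen: ΔP = 42; V ≈ 6.4 × 42^0.646 ≈ 71.58 kt.
Hurricane Tico: ΔP = 88; V ≈ 6.4 × 88^0.646 ≈ 115.43 kt.
Difference ≈ 71.58 − 115.43 = -43.85 → -44 kt.

-44 kt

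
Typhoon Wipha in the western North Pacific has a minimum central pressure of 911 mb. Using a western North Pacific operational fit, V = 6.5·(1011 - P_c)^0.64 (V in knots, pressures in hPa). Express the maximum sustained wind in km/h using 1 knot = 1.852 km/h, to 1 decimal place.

ΔP = 1011 − 911 = 100 mb.
V ≈ 6.5 × 100^0.64 = 6.5 × 19.055 ≈ 123.855 kt.
123.855 × 1.852 ≈ 229.38 km/h → 229.4 km/h.

229.4 km/h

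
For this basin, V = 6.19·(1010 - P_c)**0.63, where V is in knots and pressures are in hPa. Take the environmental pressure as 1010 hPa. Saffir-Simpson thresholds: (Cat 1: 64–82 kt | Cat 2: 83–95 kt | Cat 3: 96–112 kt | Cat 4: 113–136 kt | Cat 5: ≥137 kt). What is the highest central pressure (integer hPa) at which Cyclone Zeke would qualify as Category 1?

969 hPa

Category 1 begins at V = 64 kt.
Required ΔP = (64/6.19)^(1/0.63) = 10.339^1.587 ≈ 40.77 hPa.
P_c ≤ 1010 − 40.77 = 969.23, so the highest integer P_c is 969 hPa.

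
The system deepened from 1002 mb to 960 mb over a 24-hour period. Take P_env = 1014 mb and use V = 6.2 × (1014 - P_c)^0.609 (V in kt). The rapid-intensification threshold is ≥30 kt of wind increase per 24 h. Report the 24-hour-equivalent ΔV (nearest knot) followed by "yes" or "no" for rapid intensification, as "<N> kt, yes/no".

42 kt, yes

V₁: ΔP = 12, V ≈ 6.2 × 12^0.609 ≈ 28.16 kt.
V₂: ΔP = 54, V ≈ 6.2 × 54^0.609 ≈ 70.38 kt.
ΔV over 24 h = 42.22 kt → 24 h equivalent = 42.22 × 24/24 ≈ 42.22 kt.
42 kt ≥ 30 kt ⇒ rapid intensification.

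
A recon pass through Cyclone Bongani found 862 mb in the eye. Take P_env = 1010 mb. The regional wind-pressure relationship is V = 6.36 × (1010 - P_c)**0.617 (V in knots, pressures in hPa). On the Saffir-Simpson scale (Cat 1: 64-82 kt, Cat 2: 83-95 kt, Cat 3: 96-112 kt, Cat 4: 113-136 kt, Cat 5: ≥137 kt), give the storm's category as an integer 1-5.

5

ΔP = 1010 − 862 = 148 mb.
V ≈ 6.36 × 148^0.617 = 6.36 × 21.83 ≈ 139 kt.
139 kt falls in the Category 5 band.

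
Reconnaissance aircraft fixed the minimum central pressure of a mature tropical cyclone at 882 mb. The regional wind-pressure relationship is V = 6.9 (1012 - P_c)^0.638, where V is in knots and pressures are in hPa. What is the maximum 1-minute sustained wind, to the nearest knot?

154 kt

ΔP = 1012 − 882 = 130 mb.
130^0.638 ≈ 22.320.
V ≈ 6.9 × 22.320 ≈ 154.0 kt.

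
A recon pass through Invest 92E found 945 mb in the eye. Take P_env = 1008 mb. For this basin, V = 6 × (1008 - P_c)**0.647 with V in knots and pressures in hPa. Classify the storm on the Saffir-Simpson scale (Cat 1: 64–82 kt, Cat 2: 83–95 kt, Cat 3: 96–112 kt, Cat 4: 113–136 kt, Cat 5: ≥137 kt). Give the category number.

2

ΔP = 1008 − 945 = 63 mb.
V ≈ 6 × 63^0.647 = 6 × 14.59 ≈ 88 kt.
88 kt falls in the Category 2 band.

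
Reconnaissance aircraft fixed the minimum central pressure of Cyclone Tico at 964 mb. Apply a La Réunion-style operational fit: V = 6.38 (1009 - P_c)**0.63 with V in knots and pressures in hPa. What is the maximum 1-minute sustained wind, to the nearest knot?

70 kt

ΔP = 1009 − 964 = 45 mb.
45^0.63 ≈ 11.003.
V ≈ 6.38 × 11.003 ≈ 70.2 kt.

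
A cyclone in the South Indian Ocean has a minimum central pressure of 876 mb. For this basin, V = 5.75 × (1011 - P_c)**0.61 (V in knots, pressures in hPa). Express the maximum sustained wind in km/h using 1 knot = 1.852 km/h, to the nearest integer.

212 km/h

ΔP = 1011 − 876 = 135 mb.
V ≈ 5.75 × 135^0.61 = 5.75 × 19.930 ≈ 114.597 kt.
114.597 × 1.852 ≈ 212.23 km/h → 212 km/h.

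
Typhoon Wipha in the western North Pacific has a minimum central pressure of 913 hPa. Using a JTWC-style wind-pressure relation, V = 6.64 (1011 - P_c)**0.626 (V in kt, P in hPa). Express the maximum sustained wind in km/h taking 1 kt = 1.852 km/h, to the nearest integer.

ΔP = 1011 − 913 = 98 hPa.
V ≈ 6.64 × 98^0.626 = 6.64 × 17.640 ≈ 117.132 kt.
117.132 × 1.852 ≈ 216.93 km/h → 217 km/h.

217 km/h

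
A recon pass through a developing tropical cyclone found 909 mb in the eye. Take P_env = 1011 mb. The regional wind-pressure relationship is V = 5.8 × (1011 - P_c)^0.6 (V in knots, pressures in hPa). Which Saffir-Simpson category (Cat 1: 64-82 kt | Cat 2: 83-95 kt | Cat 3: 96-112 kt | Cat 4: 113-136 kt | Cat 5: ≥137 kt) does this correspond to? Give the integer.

2

ΔP = 1011 − 909 = 102 mb.
V ≈ 5.8 × 102^0.6 = 5.8 × 16.04 ≈ 93 kt.
93 kt falls in the Category 2 band.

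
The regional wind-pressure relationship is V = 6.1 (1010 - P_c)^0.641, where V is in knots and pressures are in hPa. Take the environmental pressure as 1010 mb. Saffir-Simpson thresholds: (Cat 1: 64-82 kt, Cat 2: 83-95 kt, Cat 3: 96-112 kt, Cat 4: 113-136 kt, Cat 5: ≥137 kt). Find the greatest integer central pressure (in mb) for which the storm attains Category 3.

936 mb

Category 3 begins at V = 96 kt.
Required ΔP = (96/6.1)^(1/0.641) = 15.738^1.560 ≈ 73.67 mb.
P_c ≤ 1010 − 73.67 = 936.33, so the highest integer P_c is 936 mb.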